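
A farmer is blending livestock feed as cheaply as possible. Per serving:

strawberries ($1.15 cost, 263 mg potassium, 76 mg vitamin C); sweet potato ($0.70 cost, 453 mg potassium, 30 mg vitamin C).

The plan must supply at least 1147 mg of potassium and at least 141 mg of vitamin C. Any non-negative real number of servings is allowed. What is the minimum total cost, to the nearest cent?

$2.60

With two linear requirements the optimum uses one or two foods; enumerate the corners.
strawberries only: max(1147/263, 141/76) = 4.361 servings → $5.02.
sweet potato only: max(1147/453, 141/30) = 4.7 servings → $3.29.
strawberries + sweet potato with both tight: 1.11 servings and 1.887 servings → $2.60.
The minimum over all feasible corners is $2.60.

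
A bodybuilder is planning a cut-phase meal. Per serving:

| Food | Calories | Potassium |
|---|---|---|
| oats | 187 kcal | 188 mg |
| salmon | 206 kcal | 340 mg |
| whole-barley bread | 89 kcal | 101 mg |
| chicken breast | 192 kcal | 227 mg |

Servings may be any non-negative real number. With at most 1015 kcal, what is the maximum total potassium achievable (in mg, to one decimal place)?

1675.2 mg

Potassium per kcal: salmon 1.65, chicken breast 1.182, whole-barley bread 1.135, oats 1.005.
With no serving limits, spend the whole calories allowance on salmon: 1015 kcal / 206 kcal × 340 mg = 1675.2 mg.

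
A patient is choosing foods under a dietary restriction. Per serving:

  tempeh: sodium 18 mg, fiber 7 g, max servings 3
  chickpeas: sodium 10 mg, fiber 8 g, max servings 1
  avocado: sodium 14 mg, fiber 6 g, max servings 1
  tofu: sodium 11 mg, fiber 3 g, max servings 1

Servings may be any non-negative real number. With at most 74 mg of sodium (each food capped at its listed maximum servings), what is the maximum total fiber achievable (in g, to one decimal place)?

33.4 g

Fiber per mg sodium: chickpeas 0.8, avocado 0.4286, tempeh 0.3889, tofu 0.2727.
Take 1 serving of chickpeas: uses 10 mg sodium, +8.0 g fiber (running total 8.0 g).
Take 1 serving of avocado: uses 14 mg sodium, +6.0 g fiber (running total 14.0 g).
Take 2.778 servings of tempeh: uses 50 mg sodium, +19.4 g fiber (running total 33.4 g).
Greedy by best ratio exhausts the sodium allowance optimally: 33.4 g.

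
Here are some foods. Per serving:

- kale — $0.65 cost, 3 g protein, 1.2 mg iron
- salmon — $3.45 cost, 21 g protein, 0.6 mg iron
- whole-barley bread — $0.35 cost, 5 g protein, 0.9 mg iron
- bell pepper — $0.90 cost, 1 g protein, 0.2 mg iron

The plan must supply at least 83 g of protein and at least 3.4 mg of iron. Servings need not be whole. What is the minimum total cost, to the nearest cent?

$5.81

The cheapest plan sits at a corner of the feasible region — with two constraints it uses at most two foods.
kale only: max(83/3, 3.4/1.2) = 27.67 servings → $17.98.
salmon only: max(83/21, 3.4/0.6) = 5.667 servings → $19.55.
whole-barley bread only: max(83/5, 3.4/0.9) = 16.6 servings → $5.81.
bell pepper only: max(83/1, 3.4/0.2) = 83 servings → $74.70.
kale + salmon with both tight: 0.9231 servings and 3.821 servings → $13.78.
kale + whole-barley bread: intersection lies outside the first quadrant.
kale + bell pepper: intersection lies outside the first quadrant.
salmon + whole-barley bread with both tight: 3.629 servings and 1.358 servings → $13.00.
salmon + bell pepper with both tight: 3.667 servings and 6 servings → $18.05.
whole-barley bread + bell pepper: intersection lies outside the first quadrant.
So the least-cost plan costs $5.81.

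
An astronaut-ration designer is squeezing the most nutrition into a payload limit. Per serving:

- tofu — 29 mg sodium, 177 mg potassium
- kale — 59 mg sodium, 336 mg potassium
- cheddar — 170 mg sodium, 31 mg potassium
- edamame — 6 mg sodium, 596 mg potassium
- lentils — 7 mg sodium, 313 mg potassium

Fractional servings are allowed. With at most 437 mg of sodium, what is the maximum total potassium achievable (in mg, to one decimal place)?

Potassium per mg sodium: edamame 99.33, lentils 44.71, tofu 6.103, kale 5.695, cheddar 0.1824.
With no serving limits, spend the whole sodium allowance on edamame: 437 mg / 6 mg × 596 mg = 43408.7 mg.

43408.7 mg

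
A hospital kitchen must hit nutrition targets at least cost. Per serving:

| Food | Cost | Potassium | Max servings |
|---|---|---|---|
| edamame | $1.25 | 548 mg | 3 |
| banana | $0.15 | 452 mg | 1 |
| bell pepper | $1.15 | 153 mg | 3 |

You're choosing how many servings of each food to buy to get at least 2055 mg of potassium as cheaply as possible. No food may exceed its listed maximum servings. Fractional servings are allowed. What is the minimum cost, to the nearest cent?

Cost per mg of potassium: banana $0.0003, edamame $0.0023, bell pepper $0.0075.
Take 1 serving of banana: +452.0 mg potassium for $0.15 (total $0.15, still need 1603.0 mg).
Take 2.925 servings of edamame: +1603.0 mg potassium for $3.66 (total $3.81, still need 0.0 mg).
Filling from the cheapest source first is optimal under one linear minimum: $3.81.

$3.81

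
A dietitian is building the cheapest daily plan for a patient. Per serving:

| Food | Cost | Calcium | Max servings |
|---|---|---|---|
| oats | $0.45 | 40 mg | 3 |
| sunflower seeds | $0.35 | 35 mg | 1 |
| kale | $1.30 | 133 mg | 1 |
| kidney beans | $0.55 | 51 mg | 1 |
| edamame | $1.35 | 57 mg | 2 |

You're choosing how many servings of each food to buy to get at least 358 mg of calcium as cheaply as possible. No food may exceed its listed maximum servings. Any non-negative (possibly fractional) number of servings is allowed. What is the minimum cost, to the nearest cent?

Cost per mg of calcium: kale $0.0098, sunflower seeds $0.0100, kidney beans $0.0108, oats $0.0112, edamame $0.0237.
Take 1 serving of kale: +133.0 mg calcium for $1.30 (total $1.30, still need 225.0 mg).
Take 1 serving of sunflower seeds: +35.0 mg calcium for $0.35 (total $1.65, still need 190.0 mg).
Take 1 serving of kidney beans: +51.0 mg calcium for $0.55 (total $2.20, still need 139.0 mg).
Take 3 servings of oats: +120.0 mg calcium for $1.35 (total $3.55, still need 19.0 mg).
Take 0.3333 servings of edamame: +19.0 mg calcium for $0.45 (total $4.00, still need 0.0 mg).
Filling from the cheapest source first is optimal under one linear minimum: $4.00.

$4.00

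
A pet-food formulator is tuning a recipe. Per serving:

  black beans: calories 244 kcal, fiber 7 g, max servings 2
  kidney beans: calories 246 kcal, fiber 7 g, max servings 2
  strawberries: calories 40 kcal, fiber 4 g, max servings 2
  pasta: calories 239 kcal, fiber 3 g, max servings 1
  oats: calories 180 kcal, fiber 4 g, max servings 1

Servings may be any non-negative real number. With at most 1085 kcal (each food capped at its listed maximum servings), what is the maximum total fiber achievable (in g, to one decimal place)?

Fiber per kcal: strawberries 0.1, black beans 0.02869, kidney beans 0.02846, oats 0.02222, pasta 0.01255.
Take 2 servings of strawberries: uses 80 kcal, +8.0 g fiber (running total 8.0 g).
Take 2 servings of black beans: uses 488 kcal, +14.0 g fiber (running total 22.0 g).
Take 2 servings of kidney beans: uses 492 kcal, +14.0 g fiber (running total 36.0 g).
Take 0.1389 servings of oats: uses 25 kcal, +0.6 g fiber (running total 36.6 g).
Greedy by best ratio exhausts the calories allowance optimally: 36.6 g.

36.6 g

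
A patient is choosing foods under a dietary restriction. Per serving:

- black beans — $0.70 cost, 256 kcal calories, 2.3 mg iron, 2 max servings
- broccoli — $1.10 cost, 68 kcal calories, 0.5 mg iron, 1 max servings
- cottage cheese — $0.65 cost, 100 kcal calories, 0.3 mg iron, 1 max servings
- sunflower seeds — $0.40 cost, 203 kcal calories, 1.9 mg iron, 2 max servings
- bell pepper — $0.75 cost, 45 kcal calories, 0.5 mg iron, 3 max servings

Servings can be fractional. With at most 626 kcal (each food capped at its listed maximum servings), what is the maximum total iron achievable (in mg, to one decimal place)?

6.1 mg

Iron per kcal: bell pepper 0.01111, sunflower seeds 0.00936, black beans 0.008984, broccoli 0.007353, cottage cheese 0.003.
Take 3 servings of bell pepper: uses 135 kcal, +1.5 mg iron (running total 1.5 mg).
Take 2 servings of sunflower seeds: uses 406 kcal, +3.8 mg iron (running total 5.3 mg).
Take 0.332 servings of black beans: uses 85 kcal, +0.8 mg iron (running total 6.1 mg).
Filling greedily by iron-per-kcal is optimal for one linear limit, giving 6.1 mg.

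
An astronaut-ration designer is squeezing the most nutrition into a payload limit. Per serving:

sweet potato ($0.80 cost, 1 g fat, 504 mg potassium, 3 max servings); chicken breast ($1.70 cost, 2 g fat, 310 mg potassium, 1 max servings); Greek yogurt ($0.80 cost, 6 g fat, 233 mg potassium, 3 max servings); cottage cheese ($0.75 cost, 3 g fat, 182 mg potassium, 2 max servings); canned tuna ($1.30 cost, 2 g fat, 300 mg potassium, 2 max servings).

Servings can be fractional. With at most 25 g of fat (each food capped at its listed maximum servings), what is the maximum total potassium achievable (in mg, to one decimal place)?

3174.3 mg

Potassium per g fat: sweet potato 504, chicken breast 155, canned tuna 150, cottage cheese 60.67, Greek yogurt 38.83.
Take 3 servings of sweet potato: uses 3 g fat, +1512.0 mg potassium (running total 1512.0 mg).
Take 1 serving of chicken breast: uses 2 g fat, +310.0 mg potassium (running total 1822.0 mg).
Take 2 servings of canned tuna: uses 4 g fat, +600.0 mg potassium (running total 2422.0 mg).
Take 2 servings of cottage cheese: uses 6 g fat, +364.0 mg potassium (running total 2786.0 mg).
Take 1.667 servings of Greek yogurt: uses 10 g fat, +388.3 mg potassium (running total 3174.3 mg).
Filling greedily by potassium-per-g fat is optimal for one linear limit, giving 3174.3 mg.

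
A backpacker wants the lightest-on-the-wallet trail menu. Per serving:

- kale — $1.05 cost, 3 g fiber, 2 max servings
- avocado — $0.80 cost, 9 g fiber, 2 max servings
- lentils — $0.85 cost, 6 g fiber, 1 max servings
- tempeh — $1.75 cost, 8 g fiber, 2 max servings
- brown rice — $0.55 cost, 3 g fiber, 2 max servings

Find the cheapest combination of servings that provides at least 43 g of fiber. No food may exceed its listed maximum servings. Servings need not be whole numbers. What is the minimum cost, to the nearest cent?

Cost per g of fiber: avocado $0.0889, lentils $0.1417, brown rice $0.1833, tempeh $0.2188, kale $0.3500.
Take 2 servings of avocado: +18.0 g fiber for $1.60 (total $1.60, still need 25.0 g).
Take 1 serving of lentils: +6.0 g fiber for $0.85 (total $2.45, still need 19.0 g).
Take 2 servings of brown rice: +6.0 g fiber for $1.10 (total $3.55, still need 13.0 g).
Take 1.625 servings of tempeh: +13.0 g fiber for $2.84 (total $6.39, still need 0.0 g).
Greedy by cheapest-per-g is optimal for a single linear constraint, so the minimum cost is $6.39.

$6.39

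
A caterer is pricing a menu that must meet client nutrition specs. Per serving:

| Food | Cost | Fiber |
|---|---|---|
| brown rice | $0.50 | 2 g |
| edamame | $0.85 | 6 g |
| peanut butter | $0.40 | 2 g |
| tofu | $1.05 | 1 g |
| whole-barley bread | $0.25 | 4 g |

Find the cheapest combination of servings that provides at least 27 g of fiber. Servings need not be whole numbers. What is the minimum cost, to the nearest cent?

$1.69

Cost per g of fiber: whole-barley bread $0.0625, edamame $0.1417, peanut butter $0.2000, brown rice $0.2500, tofu $1.0500.
With no serving limits, use only whole-barley bread: 27 g / 4 g = 6.75 servings × $0.25 = $1.69.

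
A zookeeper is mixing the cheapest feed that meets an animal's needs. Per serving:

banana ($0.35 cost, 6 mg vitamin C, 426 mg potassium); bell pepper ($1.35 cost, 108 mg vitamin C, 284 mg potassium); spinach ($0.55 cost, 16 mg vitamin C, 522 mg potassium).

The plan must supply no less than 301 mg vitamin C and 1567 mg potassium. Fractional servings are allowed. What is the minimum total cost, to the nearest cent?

$4.28

With two linear requirements the optimum uses one or two foods; enumerate the corners.
banana only: max(301/6, 1567/426) = 50.17 servings → $17.56.
bell pepper only: max(301/108, 1567/284) = 5.518 servings → $7.45.
spinach only: max(301/16, 1567/522) = 18.81 servings → $10.35.
banana + bell pepper with both tight: 1.89 servings and 2.682 servings → $4.28.
banana + spinach: the both-tight solution has a negative serving — not a feasible corner.
bell pepper + spinach with both tight: 2.548 servings and 1.616 servings → $4.33.
So the least-cost plan costs $4.28.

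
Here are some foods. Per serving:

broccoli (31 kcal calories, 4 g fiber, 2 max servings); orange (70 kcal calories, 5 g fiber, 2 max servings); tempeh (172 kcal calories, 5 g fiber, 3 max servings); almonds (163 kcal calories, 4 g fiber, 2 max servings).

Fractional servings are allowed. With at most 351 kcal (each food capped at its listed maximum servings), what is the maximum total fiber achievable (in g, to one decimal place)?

Fiber per kcal: broccoli 0.129, orange 0.07143, tempeh 0.02907, almonds 0.02454.
Take 2 servings of broccoli: uses 62 kcal, +8.0 g fiber (running total 8.0 g).
Take 2 servings of orange: uses 140 kcal, +10.0 g fiber (running total 18.0 g).
Take 0.8663 servings of tempeh: uses 149 kcal, +4.3 g fiber (running total 22.3 g).
Greedy by best ratio exhausts the calories allowance optimally: 22.3 g.

22.3 g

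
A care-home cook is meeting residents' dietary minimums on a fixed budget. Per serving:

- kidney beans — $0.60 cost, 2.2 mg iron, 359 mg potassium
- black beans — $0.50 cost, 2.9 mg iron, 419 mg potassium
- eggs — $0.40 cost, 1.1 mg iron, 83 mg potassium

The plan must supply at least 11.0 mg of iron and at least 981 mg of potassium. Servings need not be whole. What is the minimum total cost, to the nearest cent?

kidney beans only: max(11.0/2.2, 981/359) = 5 servings → $3.00.
black beans only: max(11.0/2.9, 981/419) = 3.793 servings → $1.90.
eggs only: max(11.0/1.1, 981/83) = 11.82 servings → $4.73.
kidney beans + black beans with both targets exact would need a negative amount; discard.
kidney beans + eggs with both tight: 0.7824 servings and 8.435 servings → $3.84.
black beans + eggs with both tight: 0.7543 servings and 8.011 servings → $3.58.
The minimum over all feasible corners is $1.90.

$1.90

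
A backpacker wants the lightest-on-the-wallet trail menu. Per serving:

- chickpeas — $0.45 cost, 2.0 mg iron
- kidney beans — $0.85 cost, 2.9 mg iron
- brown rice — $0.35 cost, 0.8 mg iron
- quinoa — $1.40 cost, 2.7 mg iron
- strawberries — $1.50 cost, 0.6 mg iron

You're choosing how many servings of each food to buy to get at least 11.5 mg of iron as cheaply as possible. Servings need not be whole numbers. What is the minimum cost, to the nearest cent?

$2.59

Cost per mg of iron: chickpeas $0.2250, kidney beans $0.2931, brown rice $0.4375, quinoa $0.5185, strawberries $2.5000.
With no serving limits, use only chickpeas: 11.5 mg / 2.0 mg = 5.75 servings × $0.45 = $2.59.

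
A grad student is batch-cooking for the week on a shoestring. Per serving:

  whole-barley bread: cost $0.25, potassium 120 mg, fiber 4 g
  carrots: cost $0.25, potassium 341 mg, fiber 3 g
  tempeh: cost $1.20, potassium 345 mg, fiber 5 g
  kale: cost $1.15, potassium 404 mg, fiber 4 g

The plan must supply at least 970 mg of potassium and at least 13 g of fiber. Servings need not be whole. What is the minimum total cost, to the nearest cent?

With two linear requirements the optimum uses one or two foods; enumerate the corners.
whole-barley bread only: max(970/120, 13/4) = 8.083 servings → $2.02.
carrots only: max(970/341, 13/3) = 4.333 servings → $1.08.
tempeh only: max(970/345, 13/5) = 2.812 servings → $3.37.
kale only: max(970/404, 13/4) = 3.25 servings → $3.74.
whole-barley bread + carrots with both tight: 1.517 servings and 2.311 servings → $0.96.
whole-barley bread + tempeh: intersection lies outside the first quadrant.
whole-barley bread + kale with both tight: 1.208 servings and 2.042 servings → $2.65.
carrots + tempeh with both tight: 0.5448 servings and 2.273 servings → $2.86.
carrots + kale with both targets exact would need a negative amount; discard.
tempeh + kale with both tight: 2.144 servings and 0.5703 servings → $3.23.
So the least-cost plan costs $0.96.

$0.96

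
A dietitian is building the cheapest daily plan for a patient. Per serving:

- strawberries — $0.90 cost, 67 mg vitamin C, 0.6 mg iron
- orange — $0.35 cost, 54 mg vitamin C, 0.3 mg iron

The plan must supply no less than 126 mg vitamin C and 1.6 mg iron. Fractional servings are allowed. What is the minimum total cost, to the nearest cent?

strawberries only: max(126/67, 1.6/0.6) = 2.667 servings → $2.40.
orange only: max(126/54, 1.6/0.3) = 5.333 servings → $1.87.
strawberries + orange: the both-tight solution has a negative serving — not a feasible corner.
So the least-cost plan costs $1.87.

$1.87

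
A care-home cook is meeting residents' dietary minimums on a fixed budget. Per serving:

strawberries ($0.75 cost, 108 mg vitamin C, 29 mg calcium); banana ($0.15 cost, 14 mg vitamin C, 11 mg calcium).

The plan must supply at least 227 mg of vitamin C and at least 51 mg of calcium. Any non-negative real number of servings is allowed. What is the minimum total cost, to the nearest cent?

$1.58

A basic optimal solution has at most two foods positive. Try each food alone and each pair with both targets met exactly.
strawberries only: max(227/108, 51/29) = 2.102 servings → $1.58.
banana only: max(227/14, 51/11) = 16.21 servings → $2.43.
strawberries + banana: the both-tight solution has a negative serving — not a feasible corner.
Cheapest feasible corner: $1.58.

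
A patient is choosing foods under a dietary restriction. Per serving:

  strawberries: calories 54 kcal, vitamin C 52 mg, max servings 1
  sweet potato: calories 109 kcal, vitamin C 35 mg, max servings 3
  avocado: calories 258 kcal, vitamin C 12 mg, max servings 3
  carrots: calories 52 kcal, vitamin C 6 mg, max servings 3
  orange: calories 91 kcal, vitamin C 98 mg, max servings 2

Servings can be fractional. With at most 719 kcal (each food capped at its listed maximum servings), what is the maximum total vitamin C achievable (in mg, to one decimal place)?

371.0 mg

Vitamin C per kcal: orange 1.077, strawberries 0.963, sweet potato 0.3211, carrots 0.1154, avocado 0.04651.
Take 2 servings of orange: uses 182 kcal, +196.0 mg vitamin C (running total 196.0 mg).
Take 1 serving of strawberries: uses 54 kcal, +52.0 mg vitamin C (running total 248.0 mg).
Take 3 servings of sweet potato: uses 327 kcal, +105.0 mg vitamin C (running total 353.0 mg).
Take 3 servings of carrots: uses 156 kcal, +18.0 mg vitamin C (running total 371.0 mg).
Filling greedily by vitamin C-per-kcal is optimal for one linear limit, giving 371.0 mg.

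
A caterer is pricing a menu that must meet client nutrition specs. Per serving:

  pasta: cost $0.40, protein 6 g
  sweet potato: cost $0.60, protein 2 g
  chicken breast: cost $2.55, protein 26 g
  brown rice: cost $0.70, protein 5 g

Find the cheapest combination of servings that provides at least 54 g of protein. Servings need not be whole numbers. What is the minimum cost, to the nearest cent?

$3.60

Cost per g of protein: pasta $0.0667, chicken breast $0.0981, brown rice $0.1400, sweet potato $0.3000.
With no serving limits, use only pasta: 54 g / 6 g = 9 servings × $0.40 = $3.60.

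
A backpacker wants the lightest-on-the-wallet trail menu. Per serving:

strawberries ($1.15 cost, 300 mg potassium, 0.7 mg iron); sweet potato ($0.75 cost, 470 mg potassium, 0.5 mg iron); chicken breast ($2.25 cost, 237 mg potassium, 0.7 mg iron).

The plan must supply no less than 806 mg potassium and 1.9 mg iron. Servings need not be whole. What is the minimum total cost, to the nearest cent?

Compare the cost at each extreme point of the feasible region.
strawberries only: max(806/300, 1.9/0.7) = 2.714 servings → $3.12.
sweet potato only: max(806/470, 1.9/0.5) = 3.8 servings → $2.85.
chicken breast only: max(806/237, 1.9/0.7) = 3.401 servings → $7.65.
strawberries + sweet potato with both targets exact would need a negative amount; discard.
strawberries + chicken breast with both tight: 2.583 servings and 0.1315 servings → $3.27.
sweet potato + chicken breast with both tight: 0.5411 servings and 2.328 servings → $5.64.
So the least-cost plan costs $2.85.

$2.85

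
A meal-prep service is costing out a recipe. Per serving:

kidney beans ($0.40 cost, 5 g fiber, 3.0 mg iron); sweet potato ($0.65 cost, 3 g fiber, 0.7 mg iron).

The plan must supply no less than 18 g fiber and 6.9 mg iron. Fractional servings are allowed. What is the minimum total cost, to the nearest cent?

Compare the cost at each extreme point of the feasible region.
kidney beans only: max(18/5, 6.9/3.0) = 3.6 servings → $1.44.
sweet potato only: max(18/3, 6.9/0.7) = 9.857 servings → $6.41.
kidney beans + sweet potato with both tight: 1.473 servings and 3.545 servings → $2.89.
So the least-cost plan costs $1.44.

$1.44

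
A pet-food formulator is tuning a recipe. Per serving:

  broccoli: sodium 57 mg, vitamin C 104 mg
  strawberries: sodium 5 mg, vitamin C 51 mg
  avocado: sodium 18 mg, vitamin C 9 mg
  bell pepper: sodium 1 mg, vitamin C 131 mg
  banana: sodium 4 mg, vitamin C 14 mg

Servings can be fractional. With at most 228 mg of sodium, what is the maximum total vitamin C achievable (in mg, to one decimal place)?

29868.0 mg

Vitamin C per mg sodium: bell pepper 131, strawberries 10.2, banana 3.5, broccoli 1.825, avocado 0.5.
With no serving limits, spend the whole sodium allowance on bell pepper: 228 mg / 1 mg × 131 mg = 29868.0 mg.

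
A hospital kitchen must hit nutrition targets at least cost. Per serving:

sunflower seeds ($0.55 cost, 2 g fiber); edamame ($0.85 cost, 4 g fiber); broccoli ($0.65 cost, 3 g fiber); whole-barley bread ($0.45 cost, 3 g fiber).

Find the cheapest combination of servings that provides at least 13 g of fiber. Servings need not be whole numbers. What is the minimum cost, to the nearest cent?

Cost per g of fiber: whole-barley bread $0.1500, edamame $0.2125, broccoli $0.2167, sunflower seeds $0.2750.
With no serving limits, use only whole-barley bread: 13 g / 3 g = 4.333 servings × $0.45 = $1.95.

$1.95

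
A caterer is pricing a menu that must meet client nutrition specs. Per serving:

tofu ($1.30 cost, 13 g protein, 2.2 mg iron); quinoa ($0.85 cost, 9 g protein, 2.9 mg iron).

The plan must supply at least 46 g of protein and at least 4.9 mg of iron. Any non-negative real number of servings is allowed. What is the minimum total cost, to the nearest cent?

Check every corner: each single food scaled to meet both minima, and each pair solved so both constraints bind.
tofu only: max(46/13, 4.9/2.2) = 3.538 servings → $4.60.
quinoa only: max(46/9, 4.9/2.9) = 5.111 servings → $4.34.
tofu + quinoa: intersection lies outside the first quadrant.
So the least-cost plan costs $4.34.

$4.34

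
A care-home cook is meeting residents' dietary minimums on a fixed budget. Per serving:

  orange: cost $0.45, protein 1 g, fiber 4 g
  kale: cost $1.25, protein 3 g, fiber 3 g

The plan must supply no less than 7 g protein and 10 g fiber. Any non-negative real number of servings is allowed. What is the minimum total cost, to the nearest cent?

orange only: max(7/1, 10/4) = 7 servings → $3.15.
kale only: max(7/3, 10/3) = 3.333 servings → $4.17.
orange + kale with both tight: 1 serving and 2 servings → $2.95.
The minimum over all feasible corners is $2.95.

$2.95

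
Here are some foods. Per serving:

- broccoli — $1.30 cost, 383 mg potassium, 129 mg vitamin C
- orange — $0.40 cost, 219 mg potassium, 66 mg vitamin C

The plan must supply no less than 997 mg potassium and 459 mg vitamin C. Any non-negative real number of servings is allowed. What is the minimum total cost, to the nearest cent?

broccoli only: max(997/383, 459/129) = 3.558 servings → $4.63.
orange only: max(997/219, 459/66) = 6.955 servings → $2.78.
broccoli + orange: intersection lies outside the first quadrant.
So the least-cost plan costs $2.78.

$2.78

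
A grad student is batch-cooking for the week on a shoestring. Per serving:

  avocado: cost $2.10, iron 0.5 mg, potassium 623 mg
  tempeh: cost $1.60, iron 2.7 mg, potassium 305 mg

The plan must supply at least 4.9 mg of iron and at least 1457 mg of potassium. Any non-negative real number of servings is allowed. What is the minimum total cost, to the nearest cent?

avocado only: max(4.9/0.5, 1457/623) = 9.8 servings → $20.58.
tempeh only: max(4.9/2.7, 1457/305) = 4.777 servings → $7.64.
avocado + tempeh with both tight: 1.595 servings and 1.519 servings → $5.78.
Cheapest feasible corner: $5.78.

$5.78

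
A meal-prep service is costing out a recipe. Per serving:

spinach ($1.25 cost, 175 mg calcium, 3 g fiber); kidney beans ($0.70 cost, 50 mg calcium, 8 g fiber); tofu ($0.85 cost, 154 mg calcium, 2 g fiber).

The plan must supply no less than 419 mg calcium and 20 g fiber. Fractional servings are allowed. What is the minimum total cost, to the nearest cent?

An LP optimum is at a vertex; with two nutrient constraints at most two foods are used. Check each candidate.
spinach only: max(419/175, 20/3) = 6.667 servings → $8.33.
kidney beans only: max(419/50, 20/8) = 8.38 servings → $5.87.
tofu only: max(419/154, 20/2) = 10 servings → $8.50.
spinach + kidney beans with both tight: 1.882 servings and 1.794 servings → $3.61.
spinach + tofu with both targets exact would need a negative amount; discard.
kidney beans + tofu with both tight: 1.981 servings and 2.078 servings → $3.15.
So the least-cost plan costs $3.15.

$3.15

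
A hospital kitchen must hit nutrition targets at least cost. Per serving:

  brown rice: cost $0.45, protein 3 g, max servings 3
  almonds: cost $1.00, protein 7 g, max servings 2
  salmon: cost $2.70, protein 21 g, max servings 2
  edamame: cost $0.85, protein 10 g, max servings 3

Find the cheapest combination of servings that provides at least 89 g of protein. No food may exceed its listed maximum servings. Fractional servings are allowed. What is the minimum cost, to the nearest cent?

$10.40

Cost per g of protein: edamame $0.0850, salmon $0.1286, almonds $0.1429, brown rice $0.1500.
Take 3 servings of edamame: +30.0 g protein for $2.55 (total $2.55, still need 59.0 g).
Take 2 servings of salmon: +42.0 g protein for $5.40 (total $7.95, still need 17.0 g).
Take 2 servings of almonds: +14.0 g protein for $2.00 (total $9.95, still need 3.0 g).
Take 1 serving of brown rice: +3.0 g protein for $0.45 (total $10.40, still need 0.0 g).
Filling from the cheapest source first is optimal under one linear minimum: $10.40.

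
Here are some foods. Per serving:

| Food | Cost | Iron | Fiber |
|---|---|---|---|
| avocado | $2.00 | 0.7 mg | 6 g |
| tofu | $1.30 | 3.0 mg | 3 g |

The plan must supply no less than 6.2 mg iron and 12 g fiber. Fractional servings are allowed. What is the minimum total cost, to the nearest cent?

An LP optimum is at a vertex; with two nutrient constraints at most two foods are used. Check each candidate.
avocado only: max(6.2/0.7, 12/6) = 8.857 servings → $17.71.
tofu only: max(6.2/3.0, 12/3) = 4 servings → $5.20.
avocado + tofu with both tight: 1.094 servings and 1.811 servings → $4.54.
The minimum over all feasible corners is $4.54.

$4.54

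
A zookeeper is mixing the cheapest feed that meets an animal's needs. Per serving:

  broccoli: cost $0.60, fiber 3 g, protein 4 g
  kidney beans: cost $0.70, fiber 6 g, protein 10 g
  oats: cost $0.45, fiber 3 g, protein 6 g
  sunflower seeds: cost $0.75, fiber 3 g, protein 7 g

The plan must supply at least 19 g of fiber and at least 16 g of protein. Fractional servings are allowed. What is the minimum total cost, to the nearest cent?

$2.22

The cheapest plan sits at a corner of the feasible region — with two constraints it uses at most two foods.
broccoli only: max(19/3, 16/4) = 6.333 servings → $3.80.
kidney beans only: max(19/6, 16/10) = 3.167 servings → $2.22.
oats only: max(19/3, 16/6) = 6.333 servings → $2.85.
sunflower seeds only: max(19/3, 16/7) = 6.333 servings → $4.75.
broccoli + kidney beans with both targets exact would need a negative amount; discard.
broccoli + oats with both targets exact would need a negative amount; discard.
broccoli + sunflower seeds: the both-tight solution has a negative serving — not a feasible corner.
kidney beans + oats: the both-tight solution has a negative serving — not a feasible corner.
kidney beans + sunflower seeds with both targets exact would need a negative amount; discard.
oats + sunflower seeds with both targets exact would need a negative amount; discard.
So the least-cost plan costs $2.22.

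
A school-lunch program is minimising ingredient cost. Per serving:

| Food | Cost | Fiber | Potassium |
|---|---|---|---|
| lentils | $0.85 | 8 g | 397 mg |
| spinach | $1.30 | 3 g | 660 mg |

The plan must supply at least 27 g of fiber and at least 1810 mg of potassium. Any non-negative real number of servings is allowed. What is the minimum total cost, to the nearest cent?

$3.77

The cheapest plan sits at a corner of the feasible region — with two constraints it uses at most two foods.
lentils only: max(27/8, 1810/397) = 4.559 servings → $3.88.
spinach only: max(27/3, 1810/660) = 9 servings → $11.70.
lentils + spinach with both tight: 3.03 servings and 0.9198 servings → $3.77.
Cheapest feasible corner: $3.77.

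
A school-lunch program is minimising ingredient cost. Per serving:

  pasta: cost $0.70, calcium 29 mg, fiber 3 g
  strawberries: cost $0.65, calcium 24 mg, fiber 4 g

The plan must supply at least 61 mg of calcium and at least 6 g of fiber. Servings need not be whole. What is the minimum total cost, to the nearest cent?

The cheapest plan sits at a corner of the feasible region — with two constraints it uses at most two foods.
pasta only: max(61/29, 6/3) = 2.103 servings → $1.47.
strawberries only: max(61/24, 6/4) = 2.542 servings → $1.65.
pasta + strawberries: intersection lies outside the first quadrant.
So the least-cost plan costs $1.47.

$1.47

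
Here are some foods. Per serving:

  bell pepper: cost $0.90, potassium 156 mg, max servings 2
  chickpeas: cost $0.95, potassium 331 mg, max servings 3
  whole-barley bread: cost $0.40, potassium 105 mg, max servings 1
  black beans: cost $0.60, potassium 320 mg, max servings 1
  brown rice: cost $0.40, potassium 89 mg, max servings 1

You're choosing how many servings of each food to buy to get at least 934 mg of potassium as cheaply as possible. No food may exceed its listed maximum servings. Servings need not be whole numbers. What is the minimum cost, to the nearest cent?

Cost per mg of potassium: black beans $0.0019, chickpeas $0.0029, whole-barley bread $0.0038, brown rice $0.0045, bell pepper $0.0058.
Take 1 serving of black beans: +320.0 mg potassium for $0.60 (total $0.60, still need 614.0 mg).
Take 1.855 servings of chickpeas: +614.0 mg potassium for $1.76 (total $2.36, still need 0.0 mg).
Filling from the cheapest source first is optimal under one linear minimum: $2.36.

$2.36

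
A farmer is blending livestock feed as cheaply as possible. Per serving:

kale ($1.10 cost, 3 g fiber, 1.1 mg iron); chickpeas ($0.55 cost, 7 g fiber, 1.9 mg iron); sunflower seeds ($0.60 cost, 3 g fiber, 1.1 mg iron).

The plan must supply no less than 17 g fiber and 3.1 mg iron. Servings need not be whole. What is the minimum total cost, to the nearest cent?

$1.34

For a min-cost LP with two ≥-constraints, a basic feasible solution has at most two positive variables.
kale only: max(17/3, 3.1/1.1) = 5.667 servings → $6.23.
chickpeas only: max(17/7, 3.1/1.9) = 2.429 servings → $1.34.
sunflower seeds only: max(17/3, 3.1/1.1) = 5.667 servings → $3.40.
kale + chickpeas: intersection lies outside the first quadrant.
kale + sunflower seeds (both tight): parallel constraints — no distinct corner.
chickpeas + sunflower seeds with both targets exact would need a negative amount; discard.
So the least-cost plan costs $1.34.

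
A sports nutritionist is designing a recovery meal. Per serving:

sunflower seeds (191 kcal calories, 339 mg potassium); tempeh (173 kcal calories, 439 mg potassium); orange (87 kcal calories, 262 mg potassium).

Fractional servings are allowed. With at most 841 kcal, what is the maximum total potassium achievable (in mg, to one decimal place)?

Potassium per kcal: orange 3.011, tempeh 2.538, sunflower seeds 1.775.
With no serving limits, spend the whole calories allowance on orange: 841 kcal / 87 kcal × 262 mg = 2532.7 mg.

2532.7 mg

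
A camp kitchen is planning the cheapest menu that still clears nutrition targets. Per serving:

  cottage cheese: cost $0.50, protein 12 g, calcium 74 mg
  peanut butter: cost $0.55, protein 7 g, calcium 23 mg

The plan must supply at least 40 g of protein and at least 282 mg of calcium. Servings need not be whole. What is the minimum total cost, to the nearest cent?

Check every corner: each single food scaled to meet both minima, and each pair solved so both constraints bind.
cottage cheese only: max(40/12, 282/74) = 3.811 servings → $1.91.
peanut butter only: max(40/7, 282/23) = 12.26 servings → $6.74.
cottage cheese + peanut butter with both targets exact would need a negative amount; discard.
Cheapest feasible corner: $1.91.

$1.91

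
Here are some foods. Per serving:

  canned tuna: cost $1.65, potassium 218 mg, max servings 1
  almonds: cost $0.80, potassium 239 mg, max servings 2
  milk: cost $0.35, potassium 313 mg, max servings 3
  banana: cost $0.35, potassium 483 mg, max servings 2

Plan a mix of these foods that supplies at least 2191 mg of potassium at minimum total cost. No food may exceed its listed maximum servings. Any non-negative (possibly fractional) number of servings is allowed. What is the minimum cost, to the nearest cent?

Cost per mg of potassium: banana $0.0007, milk $0.0011, almonds $0.0033, canned tuna $0.0076.
Take 2 servings of banana: +966.0 mg potassium for $0.70 (total $0.70, still need 1225.0 mg).
Take 3 servings of milk: +939.0 mg potassium for $1.05 (total $1.75, still need 286.0 mg).
Take 1.197 servings of almonds: +286.0 mg potassium for $0.96 (total $2.71, still need 0.0 mg).
Filling from the cheapest source first is optimal under one linear minimum: $2.71.

$2.71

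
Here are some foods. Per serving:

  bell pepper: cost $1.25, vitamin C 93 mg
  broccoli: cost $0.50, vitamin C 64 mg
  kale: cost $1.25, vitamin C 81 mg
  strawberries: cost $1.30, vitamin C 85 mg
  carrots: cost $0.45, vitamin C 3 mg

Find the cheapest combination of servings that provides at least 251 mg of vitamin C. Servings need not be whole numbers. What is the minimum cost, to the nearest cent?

Cost per mg of vitamin C: broccoli $0.0078, bell pepper $0.0134, strawberries $0.0153, kale $0.0154, carrots $0.1500.
With no serving limits, use only broccoli: 251 mg / 64 mg = 3.922 servings × $0.50 = $1.96.

$1.96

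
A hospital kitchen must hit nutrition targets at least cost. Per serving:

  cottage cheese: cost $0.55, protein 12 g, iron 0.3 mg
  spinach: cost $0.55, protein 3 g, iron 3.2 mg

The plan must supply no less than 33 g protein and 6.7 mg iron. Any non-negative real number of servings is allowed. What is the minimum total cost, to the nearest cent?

$2.29

At the optimum either one food covers both requirements or two foods hit both targets exactly; no other combination can be cheaper.
cottage cheese only: max(33/12, 6.7/0.3) = 22.33 servings → $12.28.
spinach only: max(33/3, 6.7/3.2) = 11 servings → $6.05.
cottage cheese + spinach with both tight: 2.28 servings and 1.88 servings → $2.29.
So the least-cost plan costs $2.29.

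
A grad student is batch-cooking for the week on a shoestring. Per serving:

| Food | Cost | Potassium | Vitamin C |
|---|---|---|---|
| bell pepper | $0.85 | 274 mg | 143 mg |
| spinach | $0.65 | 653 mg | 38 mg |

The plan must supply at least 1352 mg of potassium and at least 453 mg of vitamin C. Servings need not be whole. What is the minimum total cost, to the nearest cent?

$3.05

The cheapest plan sits at a corner of the feasible region — with two constraints it uses at most two foods.
bell pepper only: max(1352/274, 453/143) = 4.934 servings → $4.19.
spinach only: max(1352/653, 453/38) = 11.92 servings → $7.75.
bell pepper + spinach with both tight: 2.946 servings and 0.8342 servings → $3.05.
Cheapest feasible corner: $3.05.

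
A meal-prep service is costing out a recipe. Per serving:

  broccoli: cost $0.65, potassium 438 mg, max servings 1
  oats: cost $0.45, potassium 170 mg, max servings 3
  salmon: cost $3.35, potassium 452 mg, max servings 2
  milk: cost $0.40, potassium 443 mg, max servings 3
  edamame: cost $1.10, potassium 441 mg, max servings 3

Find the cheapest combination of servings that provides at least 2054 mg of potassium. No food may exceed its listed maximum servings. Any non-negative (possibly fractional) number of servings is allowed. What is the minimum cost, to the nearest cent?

Cost per mg of potassium: milk $0.0009, broccoli $0.0015, edamame $0.0025, oats $0.0026, salmon $0.0074.
Take 3 servings of milk: +1329.0 mg potassium for $1.20 (total $1.20, still need 725.0 mg).
Take 1 serving of broccoli: +438.0 mg potassium for $0.65 (total $1.85, still need 287.0 mg).
Take 0.6508 servings of edamame: +287.0 mg potassium for $0.72 (total $2.57, still need 0.0 mg).
Filling from the cheapest source first is optimal under one linear minimum: $2.57.

$2.57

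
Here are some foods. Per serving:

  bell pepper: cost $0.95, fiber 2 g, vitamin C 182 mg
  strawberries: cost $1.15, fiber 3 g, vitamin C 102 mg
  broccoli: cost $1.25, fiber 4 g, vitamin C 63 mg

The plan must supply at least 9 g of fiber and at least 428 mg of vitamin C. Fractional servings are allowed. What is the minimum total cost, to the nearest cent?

The cheapest plan sits at a corner of the feasible region — with two constraints it uses at most two foods.
bell pepper only: max(9/2, 428/182) = 4.5 servings → $4.28.
strawberries only: max(9/3, 428/102) = 4.196 servings → $4.83.
broccoli only: max(9/4, 428/63) = 6.794 servings → $8.49.
bell pepper + strawberries with both tight: 1.07 servings and 2.287 servings → $3.65.
bell pepper + broccoli with both tight: 1.902 servings and 1.299 servings → $3.43.
strawberries + broccoli: intersection lies outside the first quadrant.
So the least-cost plan costs $3.43.

$3.43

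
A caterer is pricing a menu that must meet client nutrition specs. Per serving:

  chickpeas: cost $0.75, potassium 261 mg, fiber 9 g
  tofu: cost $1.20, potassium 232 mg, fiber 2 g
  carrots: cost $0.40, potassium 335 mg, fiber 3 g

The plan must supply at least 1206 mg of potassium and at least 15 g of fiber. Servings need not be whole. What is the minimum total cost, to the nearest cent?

$1.72

For a min-cost LP with two ≥-constraints, a basic feasible solution has at most two positive variables.
chickpeas only: max(1206/261, 15/9) = 4.621 servings → $3.47.
tofu only: max(1206/232, 15/2) = 7.5 servings → $9.00.
carrots only: max(1206/335, 15/3) = 5 servings → $2.00.
chickpeas + tofu with both tight: 0.682 servings and 4.431 servings → $5.83.
chickpeas + carrots with both tight: 0.6304 servings and 3.109 servings → $1.72.
tofu + carrots with both targets exact would need a negative amount; discard.
Cheapest feasible corner: $1.72.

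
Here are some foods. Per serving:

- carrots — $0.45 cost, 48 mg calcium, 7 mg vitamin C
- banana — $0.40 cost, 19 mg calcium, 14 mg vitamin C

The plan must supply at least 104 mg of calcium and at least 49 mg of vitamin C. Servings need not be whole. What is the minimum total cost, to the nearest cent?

$1.64

Check every corner: each single food scaled to meet both minima, and each pair solved so both constraints bind.
carrots only: max(104/48, 49/7) = 7 servings → $3.15.
banana only: max(104/19, 49/14) = 5.474 servings → $2.19.
carrots + banana with both tight: 0.974 servings and 3.013 servings → $1.64.
Cheapest feasible corner: $1.64.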